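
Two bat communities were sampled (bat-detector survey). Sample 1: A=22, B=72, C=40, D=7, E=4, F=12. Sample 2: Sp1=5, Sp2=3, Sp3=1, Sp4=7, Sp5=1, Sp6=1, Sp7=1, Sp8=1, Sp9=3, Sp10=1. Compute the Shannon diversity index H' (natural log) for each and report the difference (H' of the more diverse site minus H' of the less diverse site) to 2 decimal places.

0.59

Sample 1: N=157, proportions 0.14013, 0.4586, 0.25478, 0.04459, 0.02548, 0.07643, giving H' = 1.40998 (working shown to 5 dp, full precision carried).
Sample 2: N=24, proportions 0.20833, 0.125, 0.04167, 0.29167, 0.04167, 0.04167, 0.04167, 0.04167, 0.125, 0.04167, giving H' = 2.00054.
Difference = |1.40998 − 2.00054| = 0.59056, i.e. 0.59 to 2 decimal places.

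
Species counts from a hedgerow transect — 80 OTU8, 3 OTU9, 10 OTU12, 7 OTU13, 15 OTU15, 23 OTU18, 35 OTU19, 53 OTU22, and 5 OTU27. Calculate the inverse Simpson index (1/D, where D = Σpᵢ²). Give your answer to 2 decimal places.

Total N = 80+3+10+7+15+23+35+53+5 = 231, so the proportions are 0.34632, 0.012987, 0.04329, 0.030303, 0.064935, 0.099567, 0.151515, 0.229437, 0.021645 (working shown to 6 dp, full precision carried).
D = 0.34632² + 0.012987² + 0.04329² + 0.030303² + 0.064935² + 0.099567² + 0.151515² + 0.229437² + 0.021645² = 0.119938 + 0.000169 + 0.001874 + 0.000918 + 0.004217 + 0.009914 + 0.022957 + 0.052641 + 0.000469 = 0.213096.
So 1/D = 4.6927, i.e. 4.69 to 2 decimal places.

4.69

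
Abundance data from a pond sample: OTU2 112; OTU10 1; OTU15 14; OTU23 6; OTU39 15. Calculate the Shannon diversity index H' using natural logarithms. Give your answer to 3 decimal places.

0.830

Total N = 112+1+14+6+15 = 148, so the proportions are 0.75676, 0.00676, 0.09459, 0.04054, 0.10135 (working shown to 5 dp, full precision carried).
Each pᵢ ln pᵢ term: 0.75676×(-0.27871)=-0.21092, 0.00676×(-4.99721)=-0.03376, 0.09459×(-2.35815)=-0.22307, 0.04054×(-3.20545)=-0.12995, 0.10135×(-2.28916)=-0.23201.
Sum = -0.82971, so H' = 0.830.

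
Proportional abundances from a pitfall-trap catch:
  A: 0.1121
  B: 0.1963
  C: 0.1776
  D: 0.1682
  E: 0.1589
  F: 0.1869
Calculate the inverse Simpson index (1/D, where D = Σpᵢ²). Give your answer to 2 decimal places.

5.84

D = 0.1121² + 0.1963² + 0.1776² + 0.1682² + 0.1589² + 0.1869² = 0.012566 + 0.038534 + 0.031542 + 0.028291 + 0.025249 + 0.034932 = 0.171114 (working shown to 6 dp, full precision carried).
So 1/D = 5.8441, i.e. 5.84 to 2 decimal places.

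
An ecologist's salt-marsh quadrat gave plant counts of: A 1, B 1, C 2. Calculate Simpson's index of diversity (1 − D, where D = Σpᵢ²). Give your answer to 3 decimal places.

Total N = 1+1+2 = 4, so the proportions are 0.25, 0.25, 0.5 (working shown to 5 dp, full precision carried).
D = 0.25² + 0.25² + 0.5² = 0.06250 + 0.06250 + 0.25000 = 0.37500.
So 1 − D = 0.62500, i.e. 0.625 to 3 decimal places.

0.625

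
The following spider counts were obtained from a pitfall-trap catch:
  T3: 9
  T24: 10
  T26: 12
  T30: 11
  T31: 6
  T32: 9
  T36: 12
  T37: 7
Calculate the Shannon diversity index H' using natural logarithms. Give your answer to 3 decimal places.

2.055

Total N = 9+10+12+11+6+9+12+7 = 76, so the proportions are 0.11842, 0.13158, 0.15789, 0.14474, 0.07895, 0.11842, 0.15789, 0.09211 (working shown to 5 dp, full precision carried).
Each pᵢ ln pᵢ term: 0.11842×(-2.13351)=-0.25265, 0.13158×(-2.02815)=-0.26686, 0.15789×(-1.84583)=-0.29145, 0.14474×(-1.93284)=-0.27975, 0.07895×(-2.53897)=-0.20045, 0.11842×(-2.13351)=-0.25265, 0.15789×(-1.84583)=-0.29145, 0.09211×(-2.38482)=-0.21965.
Sum = -2.05491, so H' = 2.055.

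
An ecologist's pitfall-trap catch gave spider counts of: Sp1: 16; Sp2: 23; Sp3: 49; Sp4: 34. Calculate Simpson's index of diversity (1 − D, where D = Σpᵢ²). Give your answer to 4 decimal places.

Total N = 16+23+49+34 = 122, so the proportions are 0.131148, 0.188525, 0.401639, 0.278689 (working shown to 6 dp, full precision carried).
D = 0.131148² + 0.188525² + 0.401639² + 0.278689² = 0.017200 + 0.035542 + 0.161314 + 0.077667 = 0.291723.
So 1 − D = 0.708277, i.e. 0.7083 to 4 decimal places.

0.7083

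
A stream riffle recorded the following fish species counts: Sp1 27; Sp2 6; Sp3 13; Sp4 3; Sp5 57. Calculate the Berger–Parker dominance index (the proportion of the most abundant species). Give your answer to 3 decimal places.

Total N = 27+6+13+3+57 = 106, so the proportions are 0.25472, 0.0566, 0.12264, 0.0283, 0.53774 (working shown to 5 dp, full precision carried).
The largest proportion is 0.53774, i.e. d = 0.538 to 3 decimal places.

0.538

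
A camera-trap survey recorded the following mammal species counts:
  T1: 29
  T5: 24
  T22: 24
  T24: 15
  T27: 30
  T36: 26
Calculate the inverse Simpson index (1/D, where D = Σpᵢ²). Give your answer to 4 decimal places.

5.7733

Total N = 29+24+24+15+30+26 = 148, so the proportions are 0.19594595, 0.16216216, 0.16216216, 0.10135135, 0.2027027, 0.17567568 (working shown to 8 dp, full precision carried).
D = 0.19594595² + 0.16216216² + 0.16216216² + 0.10135135² + 0.2027027² + 0.17567568² = 0.03839481 + 0.02629657 + 0.02629657 + 0.01027210 + 0.04108839 + 0.03086194 = 0.17321037.
So 1/D = 5.773326, i.e. 5.7733 to 4 decimal places.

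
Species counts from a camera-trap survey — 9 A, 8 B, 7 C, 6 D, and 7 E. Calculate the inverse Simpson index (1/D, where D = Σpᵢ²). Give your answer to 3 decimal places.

Total N = 9+8+7+6+7 = 37, so the proportions are 0.2432432, 0.2162162, 0.1891892, 0.1621622, 0.1891892 (working shown to 7 dp, full precision carried).
D = 0.2432432² + 0.2162162² + 0.1891892² + 0.1621622² + 0.1891892² = 0.0591673 + 0.0467495 + 0.0357925 + 0.0262966 + 0.0357925 = 0.2037984.
So 1/D = 4.90681, i.e. 4.907 to 3 decimal places.

4.907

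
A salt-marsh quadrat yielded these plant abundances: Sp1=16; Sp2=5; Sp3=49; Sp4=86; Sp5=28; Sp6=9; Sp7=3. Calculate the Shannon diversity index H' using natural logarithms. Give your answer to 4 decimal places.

Total N = 16+5+49+86+28+9+3 = 196, so the proportions are 0.081633, 0.02551, 0.25, 0.438776, 0.142857, 0.045918, 0.015306 (working shown to 6 dp, full precision carried).
Each pᵢ ln pᵢ term: 0.081633×(-2.505526)=-0.204533, 0.02551×(-3.668677)=-0.093589, 0.25×(-1.386294)=-0.346574, 0.438776×(-0.823767)=-0.361449, 0.142857×(-1.945910)=-0.277987, 0.045918×(-3.080890)=-0.141469, 0.015306×(-4.179502)=-0.063972.
Sum = -1.489573, so H' = 1.4896.

1.4896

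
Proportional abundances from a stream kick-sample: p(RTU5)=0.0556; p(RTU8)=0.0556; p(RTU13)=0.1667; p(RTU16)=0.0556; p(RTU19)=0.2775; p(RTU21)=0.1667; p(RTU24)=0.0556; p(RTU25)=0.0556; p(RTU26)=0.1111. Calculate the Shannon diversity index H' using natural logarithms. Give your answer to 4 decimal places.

2.0005

Each pᵢ ln pᵢ term (working shown to 6 dp, full precision carried): 0.0556×(-2.889572)=-0.160660, 0.0556×(-2.889572)=-0.160660, 0.1667×(-1.791559)=-0.298653, 0.0556×(-2.889572)=-0.160660, 0.2775×(-1.281934)=-0.355737, 0.1667×(-1.791559)=-0.298653, 0.0556×(-2.889572)=-0.160660, 0.0556×(-2.889572)=-0.160660, 0.1111×(-2.197325)=-0.244123.
Sum = -2.000467, so H' = 2.0005.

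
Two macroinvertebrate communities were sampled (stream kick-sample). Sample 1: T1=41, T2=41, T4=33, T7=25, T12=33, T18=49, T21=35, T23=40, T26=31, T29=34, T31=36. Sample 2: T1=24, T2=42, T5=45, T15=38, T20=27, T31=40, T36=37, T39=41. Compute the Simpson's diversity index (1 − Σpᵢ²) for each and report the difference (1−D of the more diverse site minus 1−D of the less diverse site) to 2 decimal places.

0.04

Sample 1: N=398, proportions 0.10302, 0.10302, 0.08291, 0.06281, 0.08291, 0.12312, 0.08794, 0.1005, 0.07789, 0.08543, 0.09045, giving 1−D = 0.90654 (working shown to 5 dp, full precision carried).
Sample 2: N=294, proportions 0.08163, 0.14286, 0.15306, 0.12925, 0.09184, 0.13605, 0.12585, 0.13946, giving 1−D = 0.87056.
Difference = |0.90654 − 0.87056| = 0.03598, i.e. 0.04 to 2 decimal places.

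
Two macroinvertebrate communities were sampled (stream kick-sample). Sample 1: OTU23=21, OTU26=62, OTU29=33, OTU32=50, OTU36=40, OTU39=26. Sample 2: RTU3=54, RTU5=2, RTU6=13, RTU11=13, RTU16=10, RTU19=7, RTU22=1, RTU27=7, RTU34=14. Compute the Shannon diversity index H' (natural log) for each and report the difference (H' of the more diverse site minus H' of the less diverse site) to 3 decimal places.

0.006

Sample 1: N=232, proportions 0.09052, 0.26724, 0.14224, 0.21552, 0.17241, 0.11207, giving H' = 1.72661 (working shown to 5 dp, full precision carried).
Sample 2: N=121, proportions 0.44628, 0.01653, 0.10744, 0.10744, 0.08264, 0.05785, 0.00826, 0.05785, 0.1157, giving H' = 1.73219.
Difference = |1.72661 − 1.73219| = 0.00558, i.e. 0.006 to 3 decimal places.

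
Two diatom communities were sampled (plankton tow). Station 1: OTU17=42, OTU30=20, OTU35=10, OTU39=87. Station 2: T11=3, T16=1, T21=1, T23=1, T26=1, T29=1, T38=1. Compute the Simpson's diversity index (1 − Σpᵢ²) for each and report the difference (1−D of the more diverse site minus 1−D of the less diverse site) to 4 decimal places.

0.2038

Station 1: N=159, proportions 0.264151, 0.125786, 0.062893, 0.54717, giving 1−D = 0.611052 (working shown to 6 dp, full precision carried).
Station 2: N=9, proportions 0.333333, 0.111111, 0.111111, 0.111111, 0.111111, 0.111111, 0.111111, giving 1−D = 0.814815.
Difference = |0.611052 − 0.814815| = 0.203763, i.e. 0.2038 to 4 decimal places.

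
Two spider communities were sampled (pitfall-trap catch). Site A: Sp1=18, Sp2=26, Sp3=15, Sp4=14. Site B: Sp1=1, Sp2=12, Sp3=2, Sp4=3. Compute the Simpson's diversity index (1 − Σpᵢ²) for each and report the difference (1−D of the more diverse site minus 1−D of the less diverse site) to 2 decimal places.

Site A: N=73, proportions 0.2466, 0.3562, 0.2055, 0.1918, giving 1−D = 0.7333 (working shown to 4 dp, full precision carried).
Site B: N=18, proportions 0.0556, 0.6667, 0.1111, 0.1667, giving 1−D = 0.5123.
Difference = |0.7333 − 0.5123| = 0.2210, i.e. 0.22 to 2 decimal places.

0.22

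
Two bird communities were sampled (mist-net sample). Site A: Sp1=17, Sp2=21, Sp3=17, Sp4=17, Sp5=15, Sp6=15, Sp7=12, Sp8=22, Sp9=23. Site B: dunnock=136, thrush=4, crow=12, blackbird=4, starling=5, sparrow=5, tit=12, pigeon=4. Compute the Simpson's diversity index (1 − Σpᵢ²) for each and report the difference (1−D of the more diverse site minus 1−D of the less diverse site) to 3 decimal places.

0.455

Site A: N=159, proportions 0.10692, 0.13208, 0.10692, 0.10692, 0.09434, 0.09434, 0.07547, 0.13836, 0.14465, giving 1−D = 0.88470 (working shown to 5 dp, full precision carried).
Site B: N=182, proportions 0.74725, 0.02198, 0.06593, 0.02198, 0.02747, 0.02747, 0.06593, 0.02198, giving 1−D = 0.42996.
Difference = |0.88470 − 0.42996| = 0.45474, i.e. 0.455 to 3 decimal places.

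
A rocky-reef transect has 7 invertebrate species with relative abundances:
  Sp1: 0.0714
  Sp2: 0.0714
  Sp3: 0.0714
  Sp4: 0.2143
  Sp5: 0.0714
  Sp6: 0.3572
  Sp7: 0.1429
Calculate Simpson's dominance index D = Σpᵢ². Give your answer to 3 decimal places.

0.214

D = 0.0714² + 0.0714² + 0.0714² + 0.2143² + 0.0714² + 0.3572² + 0.1429² = 0.00510 + 0.00510 + 0.00510 + 0.04592 + 0.00510 + 0.12759 + 0.02042 = 0.21433 (working shown to 5 dp, full precision carried).
To 3 decimal places, D = 0.214.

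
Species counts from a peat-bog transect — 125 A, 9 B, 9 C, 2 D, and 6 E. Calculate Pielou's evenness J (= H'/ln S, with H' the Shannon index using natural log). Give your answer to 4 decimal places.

0.4213

Total N = 125+9+9+2+6 = 151, so the proportions are 0.827815, 0.059603, 0.059603, 0.013245, 0.039735 (working shown to 6 dp, full precision carried).
H' = −Σ pᵢ ln pᵢ = −((-0.156429) + (-0.168083) + (-0.168083) + (-0.057273) + (-0.128166)) = 0.678034.
With S = 5 species, ln S = 1.609438, so J = 0.678034/1.609438 = 0.421286, i.e. 0.4213 to 4 decimal places.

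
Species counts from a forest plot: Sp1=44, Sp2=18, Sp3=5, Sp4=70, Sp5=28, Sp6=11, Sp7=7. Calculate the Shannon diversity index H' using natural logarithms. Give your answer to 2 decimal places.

Total N = 44+18+5+70+28+11+7 = 183, so the proportions are 0.2404, 0.0984, 0.0273, 0.3825, 0.153, 0.0601, 0.0383 (working shown to 4 dp, full precision carried).
Each pᵢ ln pᵢ term: 0.2404×(-1.4253)=-0.3427, 0.0984×(-2.3191)=-0.2281, 0.0273×(-3.6000)=-0.0984, 0.3825×(-0.9610)=-0.3676, 0.153×(-1.8773)=-0.2872, 0.0601×(-2.8116)=-0.1690, 0.0383×(-3.2636)=-0.1248.
Sum = -1.6178, so H' = 1.62.

1.62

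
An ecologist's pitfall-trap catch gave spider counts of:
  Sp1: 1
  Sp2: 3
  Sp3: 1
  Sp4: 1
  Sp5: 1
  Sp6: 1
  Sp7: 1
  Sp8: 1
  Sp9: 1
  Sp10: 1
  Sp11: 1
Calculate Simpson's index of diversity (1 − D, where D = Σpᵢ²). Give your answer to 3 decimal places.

Total N = 1+3+1+1+1+1+1+1+1+1+1 = 13, so the proportions are 0.07692, 0.23077, 0.07692, 0.07692, 0.07692, 0.07692, 0.07692, 0.07692, 0.07692, 0.07692, 0.07692 (working shown to 5 dp, full precision carried).
D = 0.07692² + 0.23077² + 0.07692² + 0.07692² + 0.07692² + 0.07692² + 0.07692² + 0.07692² + 0.07692² + 0.07692² + 0.07692² = 0.00592 + 0.05325 + 0.00592 + 0.00592 + 0.00592 + 0.00592 + 0.00592 + 0.00592 + 0.00592 + 0.00592 + 0.00592 = 0.11243.
So 1 − D = 0.88757, i.e. 0.888 to 3 decimal places.

0.888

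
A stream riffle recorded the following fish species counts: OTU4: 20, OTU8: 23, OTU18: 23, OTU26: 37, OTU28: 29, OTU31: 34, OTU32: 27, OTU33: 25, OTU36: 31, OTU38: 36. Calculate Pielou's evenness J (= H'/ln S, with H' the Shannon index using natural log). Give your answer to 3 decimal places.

Total N = 20+23+23+37+29+34+27+25+31+36 = 285, so the proportions are 0.07018, 0.0807, 0.0807, 0.12982, 0.10175, 0.1193, 0.09474, 0.08772, 0.10877, 0.12632 (working shown to 5 dp, full precision carried).
H' = −Σ pᵢ ln pᵢ = −((-0.18644) + (-0.20313) + (-0.20313) + (-0.26505) + (-0.23253) + (-0.25364) + (-0.22326) + (-0.21347) + (-0.24131) + (-0.26134)) = 2.28330.
With S = 10 species, ln S = 2.30259, so J = 2.28330/2.30259 = 0.99162, i.e. 0.992 to 3 decimal places.

0.992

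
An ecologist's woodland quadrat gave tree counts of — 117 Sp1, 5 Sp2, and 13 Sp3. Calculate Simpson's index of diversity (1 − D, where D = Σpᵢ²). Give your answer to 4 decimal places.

0.2382

Total N = 117+5+13 = 135, so the proportions are 0.866667, 0.037037, 0.096296 (working shown to 6 dp, full precision carried).
D = 0.866667² + 0.037037² + 0.096296² = 0.751111 + 0.001372 + 0.009273 = 0.761756.
So 1 − D = 0.238244, i.e. 0.2382 to 4 decimal places.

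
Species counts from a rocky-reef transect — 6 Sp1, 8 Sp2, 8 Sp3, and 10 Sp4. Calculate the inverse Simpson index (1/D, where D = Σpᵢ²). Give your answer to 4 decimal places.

Total N = 6+8+8+10 = 32, so the proportions are 0.1875, 0.25, 0.25, 0.3125 (working shown to 8 dp, full precision carried).
D = 0.1875² + 0.25² + 0.25² + 0.3125² = 0.03515625 + 0.06250000 + 0.06250000 + 0.09765625 = 0.25781250.
So 1/D = 3.878788, i.e. 3.8788 to 4 decimal places.

3.8788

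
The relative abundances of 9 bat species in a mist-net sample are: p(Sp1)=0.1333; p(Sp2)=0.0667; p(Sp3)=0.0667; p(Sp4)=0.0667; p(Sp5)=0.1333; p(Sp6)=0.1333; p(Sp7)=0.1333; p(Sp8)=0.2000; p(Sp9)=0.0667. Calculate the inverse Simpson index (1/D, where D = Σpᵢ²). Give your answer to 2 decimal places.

7.76

D = 0.1333² + 0.0667² + 0.0667² + 0.0667² + 0.1333² + 0.1333² + 0.1333² + 0.2² + 0.0667² = 0.017769 + 0.004449 + 0.004449 + 0.004449 + 0.017769 + 0.017769 + 0.017769 + 0.040000 + 0.004449 = 0.128871 (working shown to 6 dp, full precision carried).
So 1/D = 7.7597, i.e. 7.76 to 2 decimal places.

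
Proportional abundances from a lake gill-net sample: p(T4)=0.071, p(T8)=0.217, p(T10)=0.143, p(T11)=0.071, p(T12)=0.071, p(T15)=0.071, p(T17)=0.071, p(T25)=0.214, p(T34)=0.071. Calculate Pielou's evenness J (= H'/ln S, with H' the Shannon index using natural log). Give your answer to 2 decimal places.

H' = −Σ pᵢ ln pᵢ = −((-0.1878) + (-0.3315) + (-0.2781) + (-0.1878) + (-0.1878) + (-0.1878) + (-0.1878) + (-0.3299) + (-0.1878)) = 2.0664 (working shown to 4 dp, full precision carried).
With S = 9 species, ln S = 2.1972, so J = 2.0664/2.1972 = 0.9405, i.e. 0.94 to 2 decimal places.

0.94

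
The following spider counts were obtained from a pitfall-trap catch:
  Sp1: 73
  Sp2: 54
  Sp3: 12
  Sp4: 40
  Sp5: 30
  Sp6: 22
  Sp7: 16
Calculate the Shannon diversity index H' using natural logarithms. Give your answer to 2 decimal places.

Total N = 73+54+12+40+30+22+16 = 247, so the proportions are 0.2955, 0.2186, 0.0486, 0.1619, 0.1215, 0.0891, 0.0648 (working shown to 4 dp, full precision carried).
Each pᵢ ln pᵢ term: 0.2955×(-1.2189)=-0.3603, 0.2186×(-1.5204)=-0.3324, 0.0486×(-3.0245)=-0.1469, 0.1619×(-1.8205)=-0.2948, 0.1215×(-2.1082)=-0.2561, 0.0891×(-2.4183)=-0.2154, 0.0648×(-2.7368)=-0.1773.
Sum = -1.7831, so H' = 1.78.

1.78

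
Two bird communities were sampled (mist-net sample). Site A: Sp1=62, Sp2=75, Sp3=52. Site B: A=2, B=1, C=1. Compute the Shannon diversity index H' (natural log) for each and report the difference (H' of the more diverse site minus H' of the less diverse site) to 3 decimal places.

0.048

Site A: N=189, proportions 0.32804, 0.39683, 0.27513, giving H' = 1.08747 (working shown to 5 dp, full precision carried).
Site B: N=4, proportions 0.5, 0.25, 0.25, giving H' = 1.03972.
Difference = |1.08747 − 1.03972| = 0.04775, i.e. 0.048 to 3 decimal places.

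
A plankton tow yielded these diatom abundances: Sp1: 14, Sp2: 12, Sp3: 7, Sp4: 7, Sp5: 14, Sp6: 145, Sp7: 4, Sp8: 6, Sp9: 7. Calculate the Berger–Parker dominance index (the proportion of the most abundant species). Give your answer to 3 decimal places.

Total N = 14+12+7+7+14+145+4+6+7 = 216, so the proportions are 0.06481, 0.05556, 0.03241, 0.03241, 0.06481, 0.6713, 0.01852, 0.02778, 0.03241 (working shown to 5 dp, full precision carried).
The largest proportion is 0.6713, i.e. d = 0.671 to 3 decimal places.

0.671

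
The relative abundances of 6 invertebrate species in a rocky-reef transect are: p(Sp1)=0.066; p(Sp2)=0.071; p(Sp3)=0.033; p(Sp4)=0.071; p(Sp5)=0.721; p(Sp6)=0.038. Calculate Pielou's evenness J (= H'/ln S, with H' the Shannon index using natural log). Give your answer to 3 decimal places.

H' = −Σ pᵢ ln pᵢ = −((-0.17939) + (-0.18780) + (-0.11257) + (-0.18780) + (-0.23585) + (-0.12427)) = 1.02768 (working shown to 5 dp, full precision carried).
With S = 6 species, ln S = 1.79176, so J = 1.02768/1.79176 = 0.57356, i.e. 0.574 to 3 decimal places.

0.574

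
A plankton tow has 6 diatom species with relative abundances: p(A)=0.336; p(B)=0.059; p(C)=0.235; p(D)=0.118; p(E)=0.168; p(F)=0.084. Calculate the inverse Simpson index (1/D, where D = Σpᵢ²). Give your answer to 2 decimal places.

4.53

D = 0.336² + 0.059² + 0.235² + 0.118² + 0.168² + 0.084² = 0.112896 + 0.003481 + 0.055225 + 0.013924 + 0.028224 + 0.007056 = 0.220806 (working shown to 6 dp, full precision carried).
So 1/D = 4.5289, i.e. 4.53 to 2 decimal places.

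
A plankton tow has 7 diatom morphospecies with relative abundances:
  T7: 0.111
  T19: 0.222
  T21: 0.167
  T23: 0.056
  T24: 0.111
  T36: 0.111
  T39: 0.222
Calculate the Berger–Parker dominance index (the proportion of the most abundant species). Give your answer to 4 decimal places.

The largest proportion is 0.222, i.e. d = 0.2220 to 4 decimal places.

0.2220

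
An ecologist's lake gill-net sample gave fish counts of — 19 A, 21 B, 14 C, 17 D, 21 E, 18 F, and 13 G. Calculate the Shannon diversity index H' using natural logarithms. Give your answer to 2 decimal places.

Total N = 19+21+14+17+21+18+13 = 123, so the proportions are 0.1545, 0.1707, 0.1138, 0.1382, 0.1707, 0.1463, 0.1057 (working shown to 4 dp, full precision carried).
Each pᵢ ln pᵢ term: 0.1545×(-1.8677)=-0.2885, 0.1707×(-1.7677)=-0.3018, 0.1138×(-2.1731)=-0.2473, 0.1382×(-1.9790)=-0.2735, 0.1707×(-1.7677)=-0.3018, 0.1463×(-1.9218)=-0.2812, 0.1057×(-2.2472)=-0.2375.
Sum = -1.9317, so H' = 1.93.

1.93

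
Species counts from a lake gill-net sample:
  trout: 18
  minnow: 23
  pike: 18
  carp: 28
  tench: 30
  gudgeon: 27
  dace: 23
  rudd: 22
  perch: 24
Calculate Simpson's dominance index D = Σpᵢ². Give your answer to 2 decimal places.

0.11

Total N = 18+23+18+28+30+27+23+22+24 = 213, so the proportions are 0.0845, 0.108, 0.0845, 0.1315, 0.1408, 0.1268, 0.108, 0.1033, 0.1127 (working shown to 4 dp, full precision carried).
D = 0.0845² + 0.108² + 0.0845² + 0.1315² + 0.1408² + 0.1268² + 0.108² + 0.1033² + 0.1127² = 0.0071 + 0.0117 + 0.0071 + 0.0173 + 0.0198 + 0.0161 + 0.0117 + 0.0107 + 0.0127 = 0.1142.
To 2 decimal places, D = 0.11.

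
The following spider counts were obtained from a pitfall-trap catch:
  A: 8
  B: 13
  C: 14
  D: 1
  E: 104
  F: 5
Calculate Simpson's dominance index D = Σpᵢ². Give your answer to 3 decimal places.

Total N = 8+13+14+1+104+5 = 145, so the proportions are 0.05517, 0.08966, 0.09655, 0.0069, 0.71724, 0.03448 (working shown to 5 dp, full precision carried).
D = 0.05517² + 0.08966² + 0.09655² + 0.0069² + 0.71724² + 0.03448² = 0.00304 + 0.00804 + 0.00932 + 0.00005 + 0.51444 + 0.00119 = 0.53608.
To 3 decimal places, D = 0.536.

0.536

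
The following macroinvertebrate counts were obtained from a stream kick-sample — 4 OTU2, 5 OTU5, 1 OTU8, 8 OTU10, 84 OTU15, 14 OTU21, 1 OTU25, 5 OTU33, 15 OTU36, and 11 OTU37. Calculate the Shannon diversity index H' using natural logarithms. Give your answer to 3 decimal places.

Total N = 4+5+1+8+84+14+1+5+15+11 = 148, so the proportions are 0.02703, 0.03378, 0.00676, 0.05405, 0.56757, 0.09459, 0.00676, 0.03378, 0.10135, 0.07432 (working shown to 5 dp, full precision carried).
Each pᵢ ln pᵢ term: 0.02703×(-3.61092)=-0.09759, 0.03378×(-3.38777)=-0.11445, 0.00676×(-4.99721)=-0.03376, 0.05405×(-2.91777)=-0.15772, 0.56757×(-0.56640)=-0.32147, 0.09459×(-2.35815)=-0.22307, 0.00676×(-4.99721)=-0.03376, 0.03378×(-3.38777)=-0.11445, 0.10135×(-2.28916)=-0.23201, 0.07432×(-2.59932)=-0.19319.
Sum = -1.52148, so H' = 1.521.

1.521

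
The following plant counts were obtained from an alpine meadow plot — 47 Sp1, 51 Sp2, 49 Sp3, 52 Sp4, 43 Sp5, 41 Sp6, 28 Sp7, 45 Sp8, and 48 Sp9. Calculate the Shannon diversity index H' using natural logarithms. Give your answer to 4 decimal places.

2.1845

Total N = 47+51+49+52+43+41+28+45+48 = 404, so the proportions are 0.116337, 0.126238, 0.121287, 0.128713, 0.106436, 0.101485, 0.069307, 0.111386, 0.118812 (working shown to 6 dp, full precision carried).
Each pᵢ ln pᵢ term: 0.116337×(-2.151267)=-0.250271, 0.126238×(-2.069589)=-0.261260, 0.121287×(-2.109595)=-0.255867, 0.128713×(-2.050171)=-0.263883, 0.106436×(-2.240215)=-0.238439, 0.101485×(-2.287843)=-0.232182, 0.069307×(-2.669210)=-0.184995, 0.111386×(-2.194752)=-0.244465, 0.118812×(-2.130214)=-0.253095.
Sum = -2.184457, so H' = 2.1845.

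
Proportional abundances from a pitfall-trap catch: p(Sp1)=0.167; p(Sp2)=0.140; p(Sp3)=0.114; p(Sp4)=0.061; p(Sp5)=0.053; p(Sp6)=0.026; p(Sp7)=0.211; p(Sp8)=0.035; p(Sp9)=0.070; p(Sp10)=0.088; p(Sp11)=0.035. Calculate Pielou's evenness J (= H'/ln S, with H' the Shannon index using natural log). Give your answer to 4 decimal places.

H' = −Σ pᵢ ln pᵢ = −((-0.298890) + (-0.275256) + (-0.247557) + (-0.170610) + (-0.155686) + (-0.094891) + (-0.328294) + (-0.117334) + (-0.186148) + (-0.213877) + (-0.117334)) = 2.205878 (working shown to 6 dp, full precision carried).
With S = 11 species, ln S = 2.397895, so J = 2.205878/2.397895 = 0.919922, i.e. 0.9199 to 4 decimal places.

0.9199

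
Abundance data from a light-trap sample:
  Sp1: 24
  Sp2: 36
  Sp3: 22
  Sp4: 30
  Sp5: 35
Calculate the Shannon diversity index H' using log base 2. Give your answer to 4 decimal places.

2.2949

Total N = 24+36+22+30+35 = 147, so the proportions are 0.163265, 0.244898, 0.14966, 0.204082, 0.238095 (working shown to 6 dp, full precision carried).
Each pᵢ log₂ pᵢ term: 0.163265×(-2.614710)=-0.426891, 0.244898×(-2.029747)=-0.497081, 0.14966×(-2.740241)=-0.410104, 0.204082×(-2.292782)=-0.467915, 0.238095×(-2.070389)=-0.492950.
Sum = -2.294941, so H' = 2.2949.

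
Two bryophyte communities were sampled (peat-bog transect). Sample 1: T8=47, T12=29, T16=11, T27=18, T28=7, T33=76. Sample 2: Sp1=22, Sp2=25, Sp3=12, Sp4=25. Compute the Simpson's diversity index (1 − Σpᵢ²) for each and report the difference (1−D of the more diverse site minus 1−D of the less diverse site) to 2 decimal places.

Sample 1: N=188, proportions 0.25, 0.1543, 0.0585, 0.0957, 0.0372, 0.4043, giving 1−D = 0.7363 (working shown to 4 dp, full precision carried).
Sample 2: N=84, proportions 0.2619, 0.2976, 0.1429, 0.2976, giving 1−D = 0.7338.
Difference = |0.7363 − 0.7338| = 0.0025, i.e. 0.00 to 2 decimal places.

0.00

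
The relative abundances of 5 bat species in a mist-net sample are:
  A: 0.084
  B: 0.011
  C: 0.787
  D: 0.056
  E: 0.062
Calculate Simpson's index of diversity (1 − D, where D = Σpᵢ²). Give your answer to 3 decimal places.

D = 0.084² + 0.011² + 0.787² + 0.056² + 0.062² = 0.00706 + 0.00012 + 0.61937 + 0.00314 + 0.00384 = 0.63353 (working shown to 5 dp, full precision carried).
So 1 − D = 0.36647, i.e. 0.366 to 3 decimal places.

0.366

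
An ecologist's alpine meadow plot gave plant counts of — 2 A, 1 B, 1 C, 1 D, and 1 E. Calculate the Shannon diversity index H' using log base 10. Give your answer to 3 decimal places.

Total N = 2+1+1+1+1 = 6, so the proportions are 0.33333, 0.16667, 0.16667, 0.16667, 0.16667 (working shown to 5 dp, full precision carried).
Each pᵢ log₁₀ pᵢ term: 0.33333×(-0.47712)=-0.15904, 0.16667×(-0.77815)=-0.12969, 0.16667×(-0.77815)=-0.12969, 0.16667×(-0.77815)=-0.12969, 0.16667×(-0.77815)=-0.12969.
Sum = -0.67781, so H' = 0.678.

0.678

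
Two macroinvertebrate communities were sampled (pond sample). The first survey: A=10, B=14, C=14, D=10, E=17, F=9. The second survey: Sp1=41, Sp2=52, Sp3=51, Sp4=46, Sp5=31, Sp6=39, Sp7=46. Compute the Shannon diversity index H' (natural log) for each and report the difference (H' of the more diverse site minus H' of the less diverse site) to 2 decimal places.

The first survey: N=74, proportions 0.1351, 0.1892, 0.1892, 0.1351, 0.2297, 0.1216, giving H' = 1.7651 (working shown to 4 dp, full precision carried).
The second survey: N=306, proportions 0.134, 0.1699, 0.1667, 0.1503, 0.1013, 0.1275, 0.1503, giving H' = 1.9334.
Difference = |1.7651 − 1.9334| = 0.1683, i.e. 0.17 to 2 decimal places.

0.17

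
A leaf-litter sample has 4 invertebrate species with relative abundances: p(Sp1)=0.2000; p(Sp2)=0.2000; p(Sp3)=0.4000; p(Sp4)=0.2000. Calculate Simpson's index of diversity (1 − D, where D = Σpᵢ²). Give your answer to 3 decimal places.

D = 0.2² + 0.2² + 0.4² + 0.2² = 0.04000 + 0.04000 + 0.16000 + 0.04000 = 0.28000 (working shown to 5 dp, full precision carried).
So 1 − D = 0.72000, i.e. 0.720 to 3 decimal places.

0.720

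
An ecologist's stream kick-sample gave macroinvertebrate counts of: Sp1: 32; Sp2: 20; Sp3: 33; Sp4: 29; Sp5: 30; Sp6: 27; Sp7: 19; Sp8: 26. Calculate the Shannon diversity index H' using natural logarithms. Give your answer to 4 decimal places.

Total N = 32+20+33+29+30+27+19+26 = 216, so the proportions are 0.148148, 0.092593, 0.152778, 0.134259, 0.138889, 0.125, 0.087963, 0.12037 (working shown to 6 dp, full precision carried).
Each pᵢ ln pᵢ term: 0.148148×(-1.909543)=-0.282895, 0.092593×(-2.379546)=-0.220328, 0.152778×(-1.878771)=-0.287034, 0.134259×(-2.007983)=-0.269590, 0.138889×(-1.974081)=-0.274178, 0.125×(-2.079442)=-0.259930, 0.087963×(-2.430839)=-0.213824, 0.12037×(-2.117182)=-0.254846.
Sum = -2.062626, so H' = 2.0626.

2.0626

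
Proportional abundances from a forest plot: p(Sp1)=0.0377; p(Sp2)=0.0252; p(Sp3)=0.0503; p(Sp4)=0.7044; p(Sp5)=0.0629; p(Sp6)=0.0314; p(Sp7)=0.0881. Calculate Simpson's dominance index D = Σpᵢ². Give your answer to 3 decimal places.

D = 0.0377² + 0.0252² + 0.0503² + 0.7044² + 0.0629² + 0.0314² + 0.0881² = 0.00142 + 0.00064 + 0.00253 + 0.49618 + 0.00396 + 0.00099 + 0.00776 = 0.51347 (working shown to 5 dp, full precision carried).
To 3 decimal places, D = 0.513.

0.513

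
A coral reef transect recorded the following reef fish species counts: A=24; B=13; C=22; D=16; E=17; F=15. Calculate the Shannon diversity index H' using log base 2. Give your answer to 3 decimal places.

2.551

Total N = 24+13+22+16+17+15 = 107, so the proportions are 0.2243, 0.1215, 0.20561, 0.14953, 0.15888, 0.14019 (working shown to 5 dp, full precision carried).
Each pᵢ log₂ pᵢ term: 0.2243×(-2.15650)=-0.48370, 0.1215×(-3.04103)=-0.36947, 0.20561×(-2.28204)=-0.46920, 0.14953×(-2.74147)=-0.40994, 0.15888×(-2.65400)=-0.42166, 0.14019×(-2.83458)=-0.39737.
Sum = -2.55135, so H' = 2.551.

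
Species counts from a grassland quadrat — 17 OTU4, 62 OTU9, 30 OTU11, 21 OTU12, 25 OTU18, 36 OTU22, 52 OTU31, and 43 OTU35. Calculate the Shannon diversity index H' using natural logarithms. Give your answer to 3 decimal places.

Total N = 17+62+30+21+25+36+52+43 = 286, so the proportions are 0.05944, 0.21678, 0.1049, 0.07343, 0.08741, 0.12587, 0.18182, 0.15035 (working shown to 5 dp, full precision carried).
Each pᵢ ln pᵢ term: 0.05944×(-2.82278)=-0.16779, 0.21678×(-1.52886)=-0.33143, 0.1049×(-2.25479)=-0.23652, 0.07343×(-2.61147)=-0.19175, 0.08741×(-2.43712)=-0.21303, 0.12587×(-2.07247)=-0.26087, 0.18182×(-1.70475)=-0.30995, 0.15035×(-1.89479)=-0.28488.
Sum = -1.99623, so H' = 1.996.

1.996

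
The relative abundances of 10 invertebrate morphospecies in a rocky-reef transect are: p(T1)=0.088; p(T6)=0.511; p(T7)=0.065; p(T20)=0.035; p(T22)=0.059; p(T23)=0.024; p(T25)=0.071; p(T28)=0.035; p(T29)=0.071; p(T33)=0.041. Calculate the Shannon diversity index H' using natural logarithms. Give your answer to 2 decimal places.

1.73

Each pᵢ ln pᵢ term (working shown to 4 dp, full precision carried): 0.088×(-2.4304)=-0.2139, 0.511×(-0.6714)=-0.3431, 0.065×(-2.7334)=-0.1777, 0.035×(-3.3524)=-0.1173, 0.059×(-2.8302)=-0.1670, 0.024×(-3.7297)=-0.0895, 0.071×(-2.6451)=-0.1878, 0.035×(-3.3524)=-0.1173, 0.071×(-2.6451)=-0.1878, 0.041×(-3.1942)=-0.1310.
Sum = -1.7324, so H' = 1.73.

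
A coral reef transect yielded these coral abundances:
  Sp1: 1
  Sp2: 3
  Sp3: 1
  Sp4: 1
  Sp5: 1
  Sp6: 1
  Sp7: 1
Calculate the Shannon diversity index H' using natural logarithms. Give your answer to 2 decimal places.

Total N = 1+3+1+1+1+1+1 = 9, so the proportions are 0.1111, 0.3333, 0.1111, 0.1111, 0.1111, 0.1111, 0.1111 (working shown to 4 dp, full precision carried).
Each pᵢ ln pᵢ term: 0.1111×(-2.1972)=-0.2441, 0.3333×(-1.0986)=-0.3662, 0.1111×(-2.1972)=-0.2441, 0.1111×(-2.1972)=-0.2441, 0.1111×(-2.1972)=-0.2441, 0.1111×(-2.1972)=-0.2441, 0.1111×(-2.1972)=-0.2441.
Sum = -1.8310, so H' = 1.83.

1.83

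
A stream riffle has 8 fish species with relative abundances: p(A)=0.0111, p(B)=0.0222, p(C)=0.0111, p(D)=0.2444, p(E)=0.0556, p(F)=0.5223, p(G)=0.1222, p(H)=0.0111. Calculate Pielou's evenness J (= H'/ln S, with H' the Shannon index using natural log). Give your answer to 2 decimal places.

0.64

H' = −Σ pᵢ ln pᵢ = −((-0.0500) + (-0.0845) + (-0.0500) + (-0.3443) + (-0.1607) + (-0.3392) + (-0.2569) + (-0.0500)) = 1.3355 (working shown to 4 dp, full precision carried).
With S = 8 species, ln S = 2.0794, so J = 1.3355/2.0794 = 0.6423, i.e. 0.64 to 2 decimal places.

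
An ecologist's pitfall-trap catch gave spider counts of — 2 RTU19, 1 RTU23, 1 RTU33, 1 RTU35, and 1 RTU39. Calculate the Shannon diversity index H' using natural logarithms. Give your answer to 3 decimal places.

1.561

Total N = 2+1+1+1+1 = 6, so the proportions are 0.33333, 0.16667, 0.16667, 0.16667, 0.16667 (working shown to 5 dp, full precision carried).
Each pᵢ ln pᵢ term: 0.33333×(-1.09861)=-0.36620, 0.16667×(-1.79176)=-0.29863, 0.16667×(-1.79176)=-0.29863, 0.16667×(-1.79176)=-0.29863, 0.16667×(-1.79176)=-0.29863.
Sum = -1.56071, so H' = 1.561.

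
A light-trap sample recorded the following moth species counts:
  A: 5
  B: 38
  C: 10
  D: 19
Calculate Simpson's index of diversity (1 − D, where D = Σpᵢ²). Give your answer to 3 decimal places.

0.628

Total N = 5+38+10+19 = 72, so the proportions are 0.06944, 0.52778, 0.13889, 0.26389 (working shown to 5 dp, full precision carried).
D = 0.06944² + 0.52778² + 0.13889² + 0.26389² = 0.00482 + 0.27855 + 0.01929 + 0.06964 = 0.37230.
So 1 − D = 0.62770, i.e. 0.628 to 3 decimal places.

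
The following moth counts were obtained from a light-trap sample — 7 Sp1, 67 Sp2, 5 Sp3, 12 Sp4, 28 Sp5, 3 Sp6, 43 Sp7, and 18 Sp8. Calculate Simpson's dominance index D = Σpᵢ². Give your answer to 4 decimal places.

Total N = 7+67+5+12+28+3+43+18 = 183, so the proportions are 0.038251, 0.36612, 0.027322, 0.065574, 0.153005, 0.016393, 0.234973, 0.098361 (working shown to 6 dp, full precision carried).
D = 0.038251² + 0.36612² + 0.027322² + 0.065574² + 0.153005² + 0.016393² + 0.234973² + 0.098361² = 0.001463 + 0.134044 + 0.000747 + 0.004300 + 0.023411 + 0.000269 + 0.055212 + 0.009675 = 0.229120.
To 4 decimal places, D = 0.2291.

0.2291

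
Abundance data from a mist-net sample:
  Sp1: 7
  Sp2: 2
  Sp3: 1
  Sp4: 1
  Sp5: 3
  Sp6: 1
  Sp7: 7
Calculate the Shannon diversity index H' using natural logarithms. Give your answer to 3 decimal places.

Total N = 7+2+1+1+3+1+7 = 22, so the proportions are 0.31818, 0.09091, 0.04545, 0.04545, 0.13636, 0.04545, 0.31818 (working shown to 5 dp, full precision carried).
Each pᵢ ln pᵢ term: 0.31818×(-1.14513)=-0.36436, 0.09091×(-2.39790)=-0.21799, 0.04545×(-3.09104)=-0.14050, 0.04545×(-3.09104)=-0.14050, 0.13636×(-1.99243)=-0.27170, 0.04545×(-3.09104)=-0.14050, 0.31818×(-1.14513)=-0.36436.
Sum = -1.63991, so H' = 1.640.

1.640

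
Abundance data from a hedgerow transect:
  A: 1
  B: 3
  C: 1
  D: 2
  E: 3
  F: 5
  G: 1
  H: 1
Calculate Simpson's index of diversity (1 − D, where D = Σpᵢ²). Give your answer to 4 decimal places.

0.8235

Total N = 1+3+1+2+3+5+1+1 = 17, so the proportions are 0.058824, 0.176471, 0.058824, 0.117647, 0.176471, 0.294118, 0.058824, 0.058824 (working shown to 6 dp, full precision carried).
D = 0.058824² + 0.176471² + 0.058824² + 0.117647² + 0.176471² + 0.294118² + 0.058824² + 0.058824² = 0.003460 + 0.031142 + 0.003460 + 0.013841 + 0.031142 + 0.086505 + 0.003460 + 0.003460 = 0.176471.
So 1 − D = 0.823529, i.e. 0.8235 to 4 decimal places.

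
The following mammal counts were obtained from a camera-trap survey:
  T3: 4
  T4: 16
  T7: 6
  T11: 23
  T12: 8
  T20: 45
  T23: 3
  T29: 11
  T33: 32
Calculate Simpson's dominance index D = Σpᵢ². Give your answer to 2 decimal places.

0.19

Total N = 4+16+6+23+8+45+3+11+32 = 148, so the proportions are 0.027, 0.1081, 0.0405, 0.1554, 0.0541, 0.3041, 0.0203, 0.0743, 0.2162 (working shown to 4 dp, full precision carried).
D = 0.027² + 0.1081² + 0.0405² + 0.1554² + 0.0541² + 0.3041² + 0.0203² + 0.0743² + 0.2162² = 0.0007 + 0.0117 + 0.0016 + 0.0242 + 0.0029 + 0.0924 + 0.0004 + 0.0055 + 0.0467 = 0.1863.
To 2 decimal places, D = 0.19.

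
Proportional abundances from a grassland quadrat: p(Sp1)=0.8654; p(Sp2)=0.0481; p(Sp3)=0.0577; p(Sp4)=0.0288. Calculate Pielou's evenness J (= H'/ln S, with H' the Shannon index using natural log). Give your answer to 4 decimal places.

H' = −Σ pᵢ ln pᵢ = −((-0.125105) + (-0.145958) + (-0.164589) + (-0.102165)) = 0.537817 (working shown to 6 dp, full precision carried).
With S = 4 species, ln S = 1.386294, so J = 0.537817/1.386294 = 0.387953, i.e. 0.3880 to 4 decimal places.

0.3880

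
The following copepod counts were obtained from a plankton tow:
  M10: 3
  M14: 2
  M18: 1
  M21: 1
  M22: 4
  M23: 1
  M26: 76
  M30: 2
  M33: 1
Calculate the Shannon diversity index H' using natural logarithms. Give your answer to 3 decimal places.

Total N = 3+2+1+1+4+1+76+2+1 = 91, so the proportions are 0.03297, 0.02198, 0.01099, 0.01099, 0.04396, 0.01099, 0.83516, 0.02198, 0.01099 (working shown to 5 dp, full precision carried).
Each pᵢ ln pᵢ term: 0.03297×(-3.41225)=-0.11249, 0.02198×(-3.81771)=-0.08391, 0.01099×(-4.51086)=-0.04957, 0.01099×(-4.51086)=-0.04957, 0.04396×(-3.12457)=-0.13734, 0.01099×(-4.51086)=-0.04957, 0.83516×(-0.18013)=-0.15044, 0.02198×(-3.81771)=-0.08391, 0.01099×(-4.51086)=-0.04957.
Sum = -0.76636, so H' = 0.766.

0.766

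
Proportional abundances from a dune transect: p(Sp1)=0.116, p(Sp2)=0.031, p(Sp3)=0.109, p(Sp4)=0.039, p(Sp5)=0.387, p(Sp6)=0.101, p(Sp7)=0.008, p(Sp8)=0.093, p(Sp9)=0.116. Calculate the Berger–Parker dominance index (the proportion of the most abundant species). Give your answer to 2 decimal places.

0.39

The largest proportion is 0.387, i.e. d = 0.39 to 2 decimal places.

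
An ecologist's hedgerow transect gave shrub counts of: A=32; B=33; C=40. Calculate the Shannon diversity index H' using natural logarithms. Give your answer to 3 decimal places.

1.094

Total N = 32+33+40 = 105, so the proportions are 0.30476, 0.31429, 0.38095 (working shown to 5 dp, full precision carried).
Each pᵢ ln pᵢ term: 0.30476×(-1.18822)=-0.36213, 0.31429×(-1.15745)=-0.36377, 0.38095×(-0.96508)=-0.36765.
Sum = -1.09355, so H' = 1.094.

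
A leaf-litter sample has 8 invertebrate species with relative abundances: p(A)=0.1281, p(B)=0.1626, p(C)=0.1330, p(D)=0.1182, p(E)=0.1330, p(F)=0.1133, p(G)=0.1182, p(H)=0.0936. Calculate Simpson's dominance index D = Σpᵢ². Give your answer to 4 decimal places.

0.1278

D = 0.1281² + 0.1626² + 0.133² + 0.1182² + 0.133² + 0.1133² + 0.1182² + 0.0936² = 0.016410 + 0.026439 + 0.017689 + 0.013971 + 0.017689 + 0.012837 + 0.013971 + 0.008761 = 0.127767 (working shown to 6 dp, full precision carried).
To 4 decimal places, D = 0.1278.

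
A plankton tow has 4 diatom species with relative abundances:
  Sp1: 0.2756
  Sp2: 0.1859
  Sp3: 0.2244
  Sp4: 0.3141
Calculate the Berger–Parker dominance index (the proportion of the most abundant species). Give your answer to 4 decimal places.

0.3141

The largest proportion is 0.3141, i.e. d = 0.3141 to 4 decimal places.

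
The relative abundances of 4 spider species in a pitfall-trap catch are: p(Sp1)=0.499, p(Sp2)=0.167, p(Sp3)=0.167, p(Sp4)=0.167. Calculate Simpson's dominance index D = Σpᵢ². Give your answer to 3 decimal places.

0.333

D = 0.499² + 0.167² + 0.167² + 0.167² = 0.24900 + 0.02789 + 0.02789 + 0.02789 = 0.33267 (working shown to 5 dp, full precision carried).
To 3 decimal places, D = 0.333.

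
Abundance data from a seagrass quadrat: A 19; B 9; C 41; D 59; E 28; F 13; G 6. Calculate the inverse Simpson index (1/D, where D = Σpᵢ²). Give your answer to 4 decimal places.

4.6451

Total N = 19+9+41+59+28+13+6 = 175, so the proportions are 0.10857143, 0.05142857, 0.23428571, 0.33714286, 0.16, 0.07428571, 0.03428571 (working shown to 8 dp, full precision carried).
D = 0.10857143² + 0.05142857² + 0.23428571² + 0.33714286² + 0.16² + 0.07428571² + 0.03428571² = 0.01178776 + 0.00264490 + 0.05488980 + 0.11366531 + 0.02560000 + 0.00551837 + 0.00117551 = 0.21528163.
So 1/D = 4.645078, i.e. 4.6451 to 4 decimal places.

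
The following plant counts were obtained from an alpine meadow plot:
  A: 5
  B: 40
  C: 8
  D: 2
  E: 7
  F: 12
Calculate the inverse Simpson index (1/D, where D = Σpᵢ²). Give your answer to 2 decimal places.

2.90

Total N = 5+40+8+2+7+12 = 74, so the proportions are 0.06757, 0.54054, 0.10811, 0.02703, 0.09459, 0.16216 (working shown to 5 dp, full precision carried).
D = 0.06757² + 0.54054² + 0.10811² + 0.02703² + 0.09459² + 0.16216² = 0.00457 + 0.29218 + 0.01169 + 0.00073 + 0.00895 + 0.02630 = 0.34441.
So 1/D = 2.9035, i.e. 2.90 to 2 decimal places.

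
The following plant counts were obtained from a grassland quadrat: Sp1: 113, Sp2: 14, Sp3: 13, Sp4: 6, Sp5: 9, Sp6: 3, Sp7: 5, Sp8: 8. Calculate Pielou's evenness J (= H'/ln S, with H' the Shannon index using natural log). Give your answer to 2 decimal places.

0.61

Total N = 113+14+13+6+9+3+5+8 = 171, so the proportions are 0.6608, 0.0819, 0.076, 0.0351, 0.0526, 0.0175, 0.0292, 0.0468 (working shown to 4 dp, full precision carried).
H' = −Σ pᵢ ln pᵢ = −((-0.2738) + (-0.2049) + (-0.1959) + (-0.1175) + (-0.1550) + (-0.0709) + (-0.1033) + (-0.1433)) = 1.2645.
With S = 8 species, ln S = 2.0794, so J = 1.2645/2.0794 = 0.6081, i.e. 0.61 to 2 decimal places.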